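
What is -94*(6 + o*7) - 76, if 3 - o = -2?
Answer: -3930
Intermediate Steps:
o = 5 (o = 3 - 1*(-2) = 3 + 2 = 5)
-94*(6 + o*7) - 76 = -94*(6 + 5*7) - 76 = -94*(6 + 35) - 76 = -94*41 - 76 = -3854 - 76 = -3930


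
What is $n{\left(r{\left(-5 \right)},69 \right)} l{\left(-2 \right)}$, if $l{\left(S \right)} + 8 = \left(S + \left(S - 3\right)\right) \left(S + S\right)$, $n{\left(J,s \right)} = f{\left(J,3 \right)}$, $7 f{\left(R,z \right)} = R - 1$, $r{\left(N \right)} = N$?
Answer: $- \frac{120}{7} \approx -17.143$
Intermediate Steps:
$f{\left(R,z \right)} = - \frac{1}{7} + \frac{R}{7}$ ($f{\left(R,z \right)} = \frac{R - 1}{7} = \frac{-1 + R}{7} = - \frac{1}{7} + \frac{R}{7}$)
$n{\left(J,s \right)} = - \frac{1}{7} + \frac{J}{7}$
$l{\left(S \right)} = -8 + 2 S \left(-3 + 2 S\right)$ ($l{\left(S \right)} = -8 + \left(S + \left(S - 3\right)\right) \left(S + S\right) = -8 + \left(S + \left(-3 + S\right)\right) 2 S = -8 + \left(-3 + 2 S\right) 2 S = -8 + 2 S \left(-3 + 2 S\right)$)
$n{\left(r{\left(-5 \right)},69 \right)} l{\left(-2 \right)} = \left(- \frac{1}{7} + \frac{1}{7} \left(-5\right)\right) \left(-8 - -12 + 4 \left(-2\right)^{2}\right) = \left(- \frac{1}{7} - \frac{5}{7}\right) \left(-8 + 12 + 4 \cdot 4\right) = - \frac{6 \left(-8 + 12 + 16\right)}{7} = \left(- \frac{6}{7}\right) 20 = - \frac{120}{7}$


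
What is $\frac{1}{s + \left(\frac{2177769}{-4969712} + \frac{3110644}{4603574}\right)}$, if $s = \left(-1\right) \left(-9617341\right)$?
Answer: $\frac{1039928952304}{10001351597056852215} \approx 1.0398 \cdot 10^{-7}$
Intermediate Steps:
$s = 9617341$
$\frac{1}{s + \left(\frac{2177769}{-4969712} + \frac{3110644}{4603574}\right)} = \frac{1}{9617341 + \left(\frac{2177769}{-4969712} + \frac{3110644}{4603574}\right)} = \frac{1}{9617341 + \left(2177769 \left(- \frac{1}{4969712}\right) + 3110644 \cdot \frac{1}{4603574}\right)} = \frac{1}{9617341 + \left(- \frac{197979}{451792} + \frac{1555322}{2301787}\right)} = \frac{1}{9617341 + \frac{246976548551}{1039928952304}} = \frac{1}{\frac{10001351597056852215}{1039928952304}} = \frac{1039928952304}{10001351597056852215}$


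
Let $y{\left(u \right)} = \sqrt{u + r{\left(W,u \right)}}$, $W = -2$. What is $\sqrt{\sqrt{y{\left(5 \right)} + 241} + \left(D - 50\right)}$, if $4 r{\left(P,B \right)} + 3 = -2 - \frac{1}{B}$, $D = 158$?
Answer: $\frac{\sqrt{10800 + 10 \sqrt{10} \sqrt{2410 + \sqrt{370}}}}{10} \approx 11.117$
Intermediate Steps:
$r{\left(P,B \right)} = - \frac{5}{4} - \frac{1}{4 B}$ ($r{\left(P,B \right)} = - \frac{3}{4} + \frac{-2 - \frac{1}{B}}{4} = - \frac{3}{4} - \left(\frac{1}{2} + \frac{1}{4 B}\right) = - \frac{5}{4} - \frac{1}{4 B}$)
$y{\left(u \right)} = \sqrt{u + \frac{-1 - 5 u}{4 u}}$
$\sqrt{\sqrt{y{\left(5 \right)} + 241} + \left(D - 50\right)} = \sqrt{\sqrt{\frac{\sqrt{-5 - \frac{1}{5} + 4 \cdot 5}}{2} + 241} + \left(158 - 50\right)} = \sqrt{\sqrt{\frac{\sqrt{-5 - \frac{1}{5} + 20}}{2} + 241} + 108} = \sqrt{\sqrt{\frac{\sqrt{\frac{74}{5}}}{2} + 241} + 108} = \sqrt{\sqrt{\frac{\frac{1}{5} \sqrt{370}}{2} + 241} + 108} = \sqrt{\sqrt{\frac{\sqrt{370}}{10} + 241} + 108} = \sqrt{\sqrt{241 + \frac{\sqrt{370}}{10}} + 108} = \sqrt{108 + \sqrt{241 + \frac{\sqrt{370}}{10}}}$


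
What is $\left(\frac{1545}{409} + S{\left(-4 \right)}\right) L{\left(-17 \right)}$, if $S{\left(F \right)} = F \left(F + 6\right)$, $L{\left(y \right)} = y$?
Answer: $\frac{29359}{409} \approx 71.782$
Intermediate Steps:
$S{\left(F \right)} = F \left(6 + F\right)$
$\left(\frac{1545}{409} + S{\left(-4 \right)}\right) L{\left(-17 \right)} = \left(\frac{1545}{409} - 4 \left(6 - 4\right)\right) \left(-17\right) = \left(1545 \cdot \frac{1}{409} - 8\right) \left(-17\right) = \left(\frac{1545}{409} - 8\right) \left(-17\right) = \left(- \frac{1727}{409}\right) \left(-17\right) = \frac{29359}{409}$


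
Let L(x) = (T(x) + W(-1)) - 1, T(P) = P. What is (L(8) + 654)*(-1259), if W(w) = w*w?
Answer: -833458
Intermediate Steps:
W(w) = w²
L(x) = x (L(x) = (x + (-1)²) - 1 = (x + 1) - 1 = (1 + x) - 1 = x)
(L(8) + 654)*(-1259) = (8 + 654)*(-1259) = 662*(-1259) = -833458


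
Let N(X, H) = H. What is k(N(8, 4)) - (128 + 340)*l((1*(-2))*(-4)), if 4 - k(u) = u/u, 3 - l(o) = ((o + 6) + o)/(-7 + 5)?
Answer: -6549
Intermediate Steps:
l(o) = 6 + o (l(o) = 3 - ((o + 6) + o)/(-7 + 5) = 3 - ((6 + o) + o)/(-2) = 3 - (6 + 2*o)*(-1)/2 = 3 - (-3 - o) = 3 + (3 + o) = 6 + o)
k(u) = 3 (k(u) = 4 - u/u = 4 - 1*1 = 4 - 1 = 3)
k(N(8, 4)) - (128 + 340)*l((1*(-2))*(-4)) = 3 - (128 + 340)*(6 + (1*(-2))*(-4)) = 3 - 468*(6 - 2*(-4)) = 3 - 468*(6 + 8) = 3 - 468*14 = 3 - 1*6552 = 3 - 6552 = -6549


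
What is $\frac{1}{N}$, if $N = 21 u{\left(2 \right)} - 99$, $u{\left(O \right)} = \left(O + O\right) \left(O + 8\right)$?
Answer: $\frac{1}{741} \approx 0.0013495$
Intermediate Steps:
$u{\left(O \right)} = 2 O \left(8 + O\right)$
$N = 741$ ($N = 21 \cdot 2 \cdot 2 \left(8 + 2\right) - 99 = 21 \cdot 2 \cdot 2 \cdot 10 - 99 = 21 \cdot 40 - 99 = 840 - 99 = 741$)
$\frac{1}{N} = \frac{1}{741}$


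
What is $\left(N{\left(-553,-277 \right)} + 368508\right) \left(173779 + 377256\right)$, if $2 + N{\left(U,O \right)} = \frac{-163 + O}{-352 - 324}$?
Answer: $\frac{34317150540840}{169} \approx 2.0306 \cdot 10^{11}$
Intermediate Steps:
$N{\left(U,O \right)} = - \frac{1189}{676} - \frac{O}{676}$ ($N{\left(U,O \right)} = -2 + \frac{-163 + O}{-352 - 324} = -2 + \frac{-163 + O}{-676} = -2 + \left(-163 + O\right) \left(- \frac{1}{676}\right) = -2 - \left(- \frac{163}{676} + \frac{O}{676}\right) = - \frac{1189}{676} - \frac{O}{676}$)
$\left(N{\left(-553,-277 \right)} + 368508\right) \left(173779 + 377256\right) = \left(\left(- \frac{1189}{676} - - \frac{277}{676}\right) + 368508\right) \left(173779 + 377256\right) = \left(\left(- \frac{1189}{676} + \frac{277}{676}\right) + 368508\right) 551035 = \left(- \frac{228}{169} + 368508\right) 551035 = \frac{62277624}{169} \cdot 551035 = \frac{34317150540840}{169}$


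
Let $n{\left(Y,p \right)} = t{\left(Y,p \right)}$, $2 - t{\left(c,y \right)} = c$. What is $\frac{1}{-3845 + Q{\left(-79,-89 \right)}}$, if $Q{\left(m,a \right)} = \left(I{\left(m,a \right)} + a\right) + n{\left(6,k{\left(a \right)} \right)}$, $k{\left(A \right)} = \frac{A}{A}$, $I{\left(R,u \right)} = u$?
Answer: $- \frac{1}{4027} \approx -0.00024832$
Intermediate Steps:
$t{\left(c,y \right)} = 2 - c$
$k{\left(A \right)} = 1$
$n{\left(Y,p \right)} = 2 - Y$
$Q{\left(m,a \right)} = -4 + 2 a$ ($Q{\left(m,a \right)} = \left(a + a\right) + \left(2 - 6\right) = 2 a + \left(2 - 6\right) = 2 a - 4 = -4 + 2 a$)
$\frac{1}{-3845 + Q{\left(-79,-89 \right)}} = \frac{1}{-3845 + \left(-4 + 2 \left(-89\right)\right)} = \frac{1}{-3845 - 182} = \frac{1}{-4027} = - \frac{1}{4027}$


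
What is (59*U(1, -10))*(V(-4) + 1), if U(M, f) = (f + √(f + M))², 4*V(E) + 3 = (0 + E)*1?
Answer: -16107/4 + 2655*I ≈ -4026.8 + 2655.0*I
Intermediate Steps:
V(E) = -¾ + E/4 (V(E) = -¾ + ((0 + E)*1)/4 = -¾ + (E*1)/4 = -¾ + E/4)
U(M, f) = (f + √(M + f))²
(59*U(1, -10))*(V(-4) + 1) = (59*(-10 + √(1 - 10))²)*((-¾ + (¼)*(-4)) + 1) = (59*(-10 + √(-9))²)*((-¾ - 1) + 1) = (59*(-10 + 3*I)²)*(-7/4 + 1) = (59*(-10 + 3*I)²)*(-¾) = -177*(-10 + 3*I)²/4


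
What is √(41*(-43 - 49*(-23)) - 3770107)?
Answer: I*√3725663 ≈ 1930.2*I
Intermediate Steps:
√(41*(-43 - 49*(-23)) - 3770107) = √(41*(-43 + 1127) - 3770107) = √(41*1084 - 3770107) = √(44444 - 3770107) = √(-3725663) = I*√3725663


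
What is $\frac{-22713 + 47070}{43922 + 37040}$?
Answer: $\frac{24357}{80962} \approx 0.30084$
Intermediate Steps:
$\frac{-22713 + 47070}{43922 + 37040} = \frac{24357}{80962}$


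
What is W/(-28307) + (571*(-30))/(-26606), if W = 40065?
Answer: -290535240/376568021 ≈ -0.77153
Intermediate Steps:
W/(-28307) + (571*(-30))/(-26606) = 40065/(-28307) + (571*(-30))/(-26606) = 40065*(-1/28307) - 17130*(-1/26606) = -40065/28307 + 8565/13303 = -290535240/376568021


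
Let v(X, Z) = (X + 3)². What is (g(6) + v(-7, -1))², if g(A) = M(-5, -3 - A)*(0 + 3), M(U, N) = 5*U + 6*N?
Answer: 48841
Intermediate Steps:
v(X, Z) = (3 + X)²
g(A) = -129 - 18*A (g(A) = (5*(-5) + 6*(-3 - A))*(0 + 3) = (-25 + (-18 - 6*A))*3 = (-43 - 6*A)*3 = -129 - 18*A)
(g(6) + v(-7, -1))² = ((-129 - 18*6) + (3 - 7)²)² = ((-129 - 108) + (-4)²)² = (-237 + 16)² = (-221)² = 48841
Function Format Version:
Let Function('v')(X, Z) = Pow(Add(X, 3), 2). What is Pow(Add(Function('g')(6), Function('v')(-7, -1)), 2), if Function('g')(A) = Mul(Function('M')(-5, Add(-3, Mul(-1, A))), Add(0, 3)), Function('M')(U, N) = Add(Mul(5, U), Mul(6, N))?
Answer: 48841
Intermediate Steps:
Function('v')(X, Z) = Pow(Add(3, X), 2)
Function('g')(A) = Add(-129, Mul(-18, A)) (Function('g')(A) = Mul(Add(Mul(5, -5), Mul(6, Add(-3, Mul(-1, A)))), Add(0, 3)) = Mul(Add(-25, Add(-18, Mul(-6, A))), 3) = Mul(Add(-43, Mul(-6, A)), 3) = Add(-129, Mul(-18, A)))
Pow(Add(Function('g')(6), Function('v')(-7, -1)), 2) = Pow(Add(Add(-129, Mul(-18, 6)), Pow(Add(3, -7), 2)), 2) = Pow(Add(Add(-129, -108), Pow(-4, 2)), 2) = Pow(Add(-237, 16), 2) = Pow(-221, 2) = 48841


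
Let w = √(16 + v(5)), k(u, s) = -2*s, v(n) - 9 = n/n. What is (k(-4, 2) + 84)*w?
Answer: 80*√26 ≈ 407.92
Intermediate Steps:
v(n) = 10 (v(n) = 9 + n/n = 9 + 1 = 10)
w = √26 (w = √(16 + 10) = √26 ≈ 5.0990)
(k(-4, 2) + 84)*w = (-2*2 + 84)*√26 = (-4 + 84)*√26 = 80*√26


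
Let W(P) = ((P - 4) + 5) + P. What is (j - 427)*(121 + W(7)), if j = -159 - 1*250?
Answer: -113696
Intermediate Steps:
W(P) = 1 + 2*P (W(P) = ((-4 + P) + 5) + P = (1 + P) + P = 1 + 2*P)
j = -409 (j = -159 - 250 = -409)
(j - 427)*(121 + W(7)) = (-409 - 427)*(121 + (1 + 2*7)) = -836*(121 + (1 + 14)) = -836*(121 + 15) = -836*136 = -113696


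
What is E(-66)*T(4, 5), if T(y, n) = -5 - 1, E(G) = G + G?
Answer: 792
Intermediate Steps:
E(G) = 2*G
T(y, n) = -6
E(-66)*T(4, 5) = (2*(-66))*(-6) = -132*(-6) = 792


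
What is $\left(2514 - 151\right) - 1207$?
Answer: $1156$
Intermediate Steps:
$\left(2514 - 151\right) - 1207 = 2363 - 1207 = 1156$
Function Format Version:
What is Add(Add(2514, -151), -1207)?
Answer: 1156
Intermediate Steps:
Add(Add(2514, -151), -1207) = Add(2363, -1207) = 1156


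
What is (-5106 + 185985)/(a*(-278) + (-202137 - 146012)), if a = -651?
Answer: -180879/167171 ≈ -1.0820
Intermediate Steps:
(-5106 + 185985)/(a*(-278) + (-202137 - 146012)) = (-5106 + 185985)/(-651*(-278) + (-202137 - 146012)) = 180879/(180978 - 348149) = 180879/(-167171) = 180879*(-1/167171) = -180879/167171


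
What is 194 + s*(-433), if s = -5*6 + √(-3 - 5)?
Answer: 13184 - 866*I*√2 ≈ 13184.0 - 1224.7*I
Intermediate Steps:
s = -30 + 2*I*√2 (s = -30 + √(-8) = -30 + 2*I*√2 ≈ -30.0 + 2.8284*I)
194 + s*(-433) = 194 + (-30 + 2*I*√2)*(-433) = 194 + (12990 - 866*I*√2) = 13184 - 866*I*√2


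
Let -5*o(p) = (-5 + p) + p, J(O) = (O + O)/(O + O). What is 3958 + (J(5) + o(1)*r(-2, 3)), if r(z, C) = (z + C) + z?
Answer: 19792/5 ≈ 3958.4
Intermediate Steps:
r(z, C) = C + 2*z (r(z, C) = (C + z) + z = C + 2*z)
J(O) = 1 (J(O) = (2*O)/((2*O)) = (2*O)*(1/(2*O)) = 1)
o(p) = 1 - 2*p/5 (o(p) = -((-5 + p) + p)/5 = -(-5 + 2*p)/5 = 1 - 2*p/5)
3958 + (J(5) + o(1)*r(-2, 3)) = 3958 + (1 + (1 - ⅖*1)*(3 + 2*(-2))) = 3958 + (1 + (1 - ⅖)*(3 - 4)) = 3958 + (1 + (⅗)*(-1)) = 3958 + (1 - ⅗) = 3958 + ⅖ = 19792/5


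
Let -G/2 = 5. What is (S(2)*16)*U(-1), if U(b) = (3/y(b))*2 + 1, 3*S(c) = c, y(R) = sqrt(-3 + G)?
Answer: 32/3 - 64*I*sqrt(13)/13 ≈ 10.667 - 17.75*I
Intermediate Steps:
G = -10 (G = -2*5 = -10)
y(R) = I*sqrt(13) (y(R) = sqrt(-3 - 10) = sqrt(-13) = I*sqrt(13))
S(c) = c/3
U(b) = 1 - 6*I*sqrt(13)/13 (U(b) = (3/((I*sqrt(13))))*2 + 1 = (3*(-I*sqrt(13)/13))*2 + 1 = -3*I*sqrt(13)/13*2 + 1 = -6*I*sqrt(13)/13 + 1 = 1 - 6*I*sqrt(13)/13)
(S(2)*16)*U(-1) = (((1/3)*2)*16)*(1 - 6*I*sqrt(13)/13) = ((2/3)*16)*(1 - 6*I*sqrt(13)/13) = 32*(1 - 6*I*sqrt(13)/13)/3 = 32/3 - 64*I*sqrt(13)/13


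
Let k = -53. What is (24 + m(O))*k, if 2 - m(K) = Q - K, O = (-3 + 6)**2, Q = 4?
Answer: -1643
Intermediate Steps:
O = 9 (O = 3**2 = 9)
m(K) = -2 + K (m(K) = 2 - (4 - K) = 2 + (-4 + K) = -2 + K)
(24 + m(O))*k = (24 + (-2 + 9))*(-53) = (24 + 7)*(-53) = 31*(-53) = -1643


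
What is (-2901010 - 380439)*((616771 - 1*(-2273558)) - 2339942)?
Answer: -1806066870763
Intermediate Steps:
(-2901010 - 380439)*((616771 - 1*(-2273558)) - 2339942) = -3281449*((616771 + 2273558) - 2339942) = -3281449*(2890329 - 2339942) = -3281449*550387 = -1806066870763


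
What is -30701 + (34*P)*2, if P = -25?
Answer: -32401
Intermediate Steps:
-30701 + (34*P)*2 = -30701 + (34*(-25))*2 = -30701 - 850*2 = -30701 - 1700 = -32401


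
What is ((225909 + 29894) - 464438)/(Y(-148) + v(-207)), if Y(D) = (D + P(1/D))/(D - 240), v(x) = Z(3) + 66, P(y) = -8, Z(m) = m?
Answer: -6745865/2244 ≈ -3006.2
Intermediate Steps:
v(x) = 69 (v(x) = 3 + 66 = 69)
Y(D) = (-8 + D)/(-240 + D) (Y(D) = (D - 8)/(D - 240) = (-8 + D)/(-240 + D))
((225909 + 29894) - 464438)/(Y(-148) + v(-207)) = ((225909 + 29894) - 464438)/((-8 - 148)/(-240 - 148) + 69) = (255803 - 464438)/(-156/(-388) + 69) = -208635/(-1/388*(-156) + 69) = -208635/(39/97 + 69) = -208635/6732/97 = -208635*97/6732 = -6745865/2244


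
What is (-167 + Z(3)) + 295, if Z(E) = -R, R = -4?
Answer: 132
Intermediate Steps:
Z(E) = 4 (Z(E) = -1*(-4) = 4)
(-167 + Z(3)) + 295 = (-167 + 4) + 295 = -163 + 295 = 132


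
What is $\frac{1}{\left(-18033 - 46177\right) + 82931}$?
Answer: $\frac{1}{18721} \approx 5.3416 \cdot 10^{-5}$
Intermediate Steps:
$\frac{1}{\left(-18033 - 46177\right) + 82931} = \frac{1}{-64210 + 82931} = \frac{1}{18721}$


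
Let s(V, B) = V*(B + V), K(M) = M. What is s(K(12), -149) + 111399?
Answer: 109755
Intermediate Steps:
s(K(12), -149) + 111399 = 12*(-149 + 12) + 111399 = 12*(-137) + 111399 = -1644 + 111399 = 109755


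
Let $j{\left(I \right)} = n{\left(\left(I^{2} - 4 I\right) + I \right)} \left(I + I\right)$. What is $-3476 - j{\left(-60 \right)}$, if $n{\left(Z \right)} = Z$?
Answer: $450124$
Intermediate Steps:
$j{\left(I \right)} = 2 I \left(I^{2} - 3 I\right)$ ($j{\left(I \right)} = \left(\left(I^{2} - 4 I\right) + I\right) \left(I + I\right) = \left(I^{2} - 3 I\right) 2 I = 2 I \left(I^{2} - 3 I\right)$)
$-3476 - j{\left(-60 \right)} = -3476 - 2 \left(-60\right)^{2} \left(-3 - 60\right) = -3476 - 2 \cdot 3600 \left(-63\right) = -3476 - -453600 = -3476 + 453600 = 450124$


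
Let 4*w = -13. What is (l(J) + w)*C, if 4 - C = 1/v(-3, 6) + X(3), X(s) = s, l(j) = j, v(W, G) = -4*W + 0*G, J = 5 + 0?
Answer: 77/48 ≈ 1.6042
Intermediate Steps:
w = -13/4 (w = (¼)*(-13) = -13/4 ≈ -3.2500)
J = 5
v(W, G) = -4*W (v(W, G) = -4*W + 0 = -4*W)
C = 11/12 (C = 4 - (1/(-4*(-3)) + 3) = 4 - (1/12 + 3) = 4 - 1*37/12 = 4 - 37/12 = 11/12 ≈ 0.91667)
(l(J) + w)*C = (5 - 13/4)*(11/12) = (7/4)*(11/12) = 77/48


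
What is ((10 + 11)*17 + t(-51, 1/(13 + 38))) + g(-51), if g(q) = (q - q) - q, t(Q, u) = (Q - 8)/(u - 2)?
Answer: 44217/101 ≈ 437.79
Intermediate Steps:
t(Q, u) = (-8 + Q)/(-2 + u)
g(q) = -q (g(q) = 0 - q = -q)
((10 + 11)*17 + t(-51, 1/(13 + 38))) + g(-51) = ((10 + 11)*17 + (-8 - 51)/(-2 + 1/(13 + 38))) - 1*(-51) = (21*17 - 59/(-2 + 1/51)) + 51 = (357 - 59/(-2 + 1/51)) + 51 = (357 - 59/(-101/51)) + 51 = (357 - 51/101*(-59)) + 51 = (357 + 3009/101) + 51 = 39066/101 + 51 = 44217/101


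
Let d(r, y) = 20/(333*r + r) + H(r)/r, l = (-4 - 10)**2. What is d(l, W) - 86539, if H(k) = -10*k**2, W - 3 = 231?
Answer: -1448374629/16366 ≈ -88499.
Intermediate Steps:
W = 234 (W = 3 + 231 = 234)
l = 196 (l = (-14)**2 = 196)
d(r, y) = -10*r + 10/(167*r) (d(r, y) = 20/(333*r + r) + (-10*r**2)/r = 20/((334*r)) - 10*r = 20*(1/(334*r)) - 10*r = 10/(167*r) - 10*r = -10*r + 10/(167*r))
d(l, W) - 86539 = (-10*196 + (10/167)/196) - 86539 = (-1960 + (10/167)*(1/196)) - 86539 = (-1960 + 5/16366) - 86539 = -32077355/16366 - 86539 = -1448374629/16366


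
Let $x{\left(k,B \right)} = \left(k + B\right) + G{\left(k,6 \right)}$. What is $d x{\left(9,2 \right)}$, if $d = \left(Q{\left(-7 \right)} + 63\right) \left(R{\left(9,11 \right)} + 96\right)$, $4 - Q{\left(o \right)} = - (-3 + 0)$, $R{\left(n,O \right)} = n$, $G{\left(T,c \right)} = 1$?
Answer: $80640$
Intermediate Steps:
$x{\left(k,B \right)} = 1 + B + k$ ($x{\left(k,B \right)} = \left(k + B\right) + 1 = \left(B + k\right) + 1 = 1 + B + k$)
$Q{\left(o \right)} = 1$ ($Q{\left(o \right)} = 4 - - (-3 + 0) = 4 - \left(-1\right) \left(-3\right) = 4 - 3 = 1$)
$d = 6720$ ($d = \left(1 + 63\right) \left(9 + 96\right) = 64 \cdot 105 = 6720$)
$d x{\left(9,2 \right)} = 6720 \left(1 + 2 + 9\right) = 6720 \cdot 12 = 80640$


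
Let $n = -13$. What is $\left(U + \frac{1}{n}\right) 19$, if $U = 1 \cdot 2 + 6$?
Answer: $\frac{1957}{13} \approx 150.54$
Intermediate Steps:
$U = 8$ ($U = 2 + 6 = 8$)
$\left(U + \frac{1}{n}\right) 19 = \left(8 + \frac{1}{-13}\right) 19 = \left(8 - \frac{1}{13}\right) 19 = \frac{103}{13} \cdot 19 = \frac{1957}{13}$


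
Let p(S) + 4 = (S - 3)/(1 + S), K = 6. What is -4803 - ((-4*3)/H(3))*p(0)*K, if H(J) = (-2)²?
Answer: -4929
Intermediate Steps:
H(J) = 4
p(S) = -4 + (-3 + S)/(1 + S) (p(S) = -4 + (S - 3)/(1 + S) = -4 + (-3 + S)/(1 + S))
-4803 - ((-4*3)/H(3))*p(0)*K = -4803 - (-4*3/4)*((-7 - 3*0)/(1 + 0))*6 = -4803 - (-12*¼)*((-7 + 0)/1)*6 = -4803 - (-3*(-7))*6 = -4803 - 21*6 = -4803 - 1*126 = -4803 - 126 = -4929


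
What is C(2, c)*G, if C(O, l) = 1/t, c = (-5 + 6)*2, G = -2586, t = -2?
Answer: 1293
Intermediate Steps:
c = 2 (c = 1*2 = 2)
C(O, l) = -1/2 (C(O, l) = 1/(-2) = -1/2)
C(2, c)*G = -1/2*(-2586) = 1293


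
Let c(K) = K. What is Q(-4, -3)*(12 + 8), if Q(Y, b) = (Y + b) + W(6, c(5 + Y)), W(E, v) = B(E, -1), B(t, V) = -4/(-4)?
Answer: -120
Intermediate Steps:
B(t, V) = 1 (B(t, V) = -4*(-¼) = 1)
W(E, v) = 1
Q(Y, b) = 1 + Y + b (Q(Y, b) = (Y + b) + 1 = 1 + Y + b)
Q(-4, -3)*(12 + 8) = (1 - 4 - 3)*(12 + 8) = -6*20 = -120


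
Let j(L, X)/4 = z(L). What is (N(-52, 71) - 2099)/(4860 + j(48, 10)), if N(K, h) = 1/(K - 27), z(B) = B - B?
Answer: -27637/63990 ≈ -0.43190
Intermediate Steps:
z(B) = 0
j(L, X) = 0 (j(L, X) = 4*0 = 0)
N(K, h) = 1/(-27 + K)
(N(-52, 71) - 2099)/(4860 + j(48, 10)) = (1/(-27 - 52) - 2099)/(4860 + 0) = (1/(-79) - 2099)/4860 = (-1/79 - 2099)*(1/4860) = -165822/79*1/4860 = -27637/63990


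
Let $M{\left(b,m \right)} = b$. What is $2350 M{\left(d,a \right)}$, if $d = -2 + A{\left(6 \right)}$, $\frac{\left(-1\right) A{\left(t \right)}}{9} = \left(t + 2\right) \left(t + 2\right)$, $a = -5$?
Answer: $-1358300$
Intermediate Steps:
$A{\left(t \right)} = - 9 \left(2 + t\right)^{2}$ ($A{\left(t \right)} = - 9 \left(t + 2\right) \left(t + 2\right) = - 9 \left(2 + t\right) \left(2 + t\right) = - 9 \left(2 + t\right)^{2}$)
$d = -578$ ($d = -2 - 9 \left(2 + 6\right)^{2} = -2 - 9 \cdot 8^{2} = -2 - 576 = -578$)
$2350 M{\left(d,a \right)} = 2350 \left(-578\right) = -1358300$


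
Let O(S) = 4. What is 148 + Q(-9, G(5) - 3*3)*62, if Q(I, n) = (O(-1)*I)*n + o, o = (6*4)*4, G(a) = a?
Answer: 15028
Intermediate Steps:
o = 96 (o = 24*4 = 96)
Q(I, n) = 96 + 4*I*n (Q(I, n) = (4*I)*n + 96 = 4*I*n + 96 = 96 + 4*I*n)
148 + Q(-9, G(5) - 3*3)*62 = 148 + (96 + 4*(-9)*(5 - 3*3))*62 = 148 + (96 + 4*(-9)*(5 - 9))*62 = 148 + (96 + 4*(-9)*(-4))*62 = 148 + (96 + 144)*62 = 148 + 240*62 = 148 + 14880 = 15028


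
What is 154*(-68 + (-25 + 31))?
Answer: -9548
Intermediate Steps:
154*(-68 + (-25 + 31)) = 154*(-68 + 6) = 154*(-62) = -9548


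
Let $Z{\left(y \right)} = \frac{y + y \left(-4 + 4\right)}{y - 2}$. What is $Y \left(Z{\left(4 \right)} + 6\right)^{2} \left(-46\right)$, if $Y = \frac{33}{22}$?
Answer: $-4416$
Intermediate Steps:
$Y = \frac{3}{2}$ ($Y = 33 \cdot \frac{1}{22} = \frac{3}{2} \approx 1.5$)
$Z{\left(y \right)} = \frac{y}{-2 + y}$ ($Z{\left(y \right)} = \frac{y + y 0}{-2 + y} = \frac{y + 0}{-2 + y} = \frac{y}{-2 + y}$)
$Y \left(Z{\left(4 \right)} + 6\right)^{2} \left(-46\right) = \frac{3 \left(\frac{4}{-2 + 4} + 6\right)^{2}}{2} \left(-46\right) = \frac{3 \left(\frac{4}{2} + 6\right)^{2}}{2} \left(-46\right) = \frac{3 \left(4 \cdot \frac{1}{2} + 6\right)^{2}}{2} \left(-46\right) = \frac{3 \left(2 + 6\right)^{2}}{2} \left(-46\right) = \frac{3 \cdot 8^{2}}{2} \left(-46\right) = \frac{3}{2} \cdot 64 \left(-46\right) = 96 \left(-46\right) = -4416$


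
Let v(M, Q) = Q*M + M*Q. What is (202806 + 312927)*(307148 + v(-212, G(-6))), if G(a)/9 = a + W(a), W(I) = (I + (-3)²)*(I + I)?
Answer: 241063918860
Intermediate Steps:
W(I) = 2*I*(9 + I) (W(I) = (I + 9)*(2*I) = (9 + I)*(2*I) = 2*I*(9 + I))
G(a) = 9*a + 18*a*(9 + a) (G(a) = 9*(a + 2*a*(9 + a)) = 9*a + 18*a*(9 + a))
v(M, Q) = 2*M*Q (v(M, Q) = M*Q + M*Q = 2*M*Q)
(202806 + 312927)*(307148 + v(-212, G(-6))) = (202806 + 312927)*(307148 + 2*(-212)*(9*(-6)*(19 + 2*(-6)))) = 515733*(307148 + 2*(-212)*(9*(-6)*(19 - 12))) = 515733*(307148 + 2*(-212)*(9*(-6)*7)) = 515733*(307148 + 2*(-212)*(-378)) = 515733*(307148 + 160272) = 515733*467420 = 241063918860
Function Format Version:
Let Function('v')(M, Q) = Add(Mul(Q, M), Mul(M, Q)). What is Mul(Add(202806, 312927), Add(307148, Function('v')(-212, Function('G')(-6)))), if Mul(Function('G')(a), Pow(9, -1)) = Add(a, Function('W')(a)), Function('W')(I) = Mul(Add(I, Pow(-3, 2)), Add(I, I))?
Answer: 241063918860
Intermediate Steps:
Function('W')(I) = Mul(2, I, Add(9, I)) (Function('W')(I) = Mul(Add(I, 9), Mul(2, I)) = Mul(Add(9, I), Mul(2, I)) = Mul(2, I, Add(9, I)))
Function('G')(a) = Add(Mul(9, a), Mul(18, a, Add(9, a))) (Function('G')(a) = Mul(9, Add(a, Mul(2, a, Add(9, a)))) = Add(Mul(9, a), Mul(18, a, Add(9, a))))
Function('v')(M, Q) = Mul(2, M, Q) (Function('v')(M, Q) = Add(Mul(M, Q), Mul(M, Q)) = Mul(2, M, Q))
Mul(Add(202806, 312927), Add(307148, Function('v')(-212, Function('G')(-6)))) = Mul(Add(202806, 312927), Add(307148, Mul(2, -212, Mul(9, -6, Add(19, Mul(2, -6)))))) = Mul(515733, Add(307148, Mul(2, -212, Mul(9, -6, Add(19, -12))))) = Mul(515733, Add(307148, Mul(2, -212, Mul(9, -6, 7)))) = Mul(515733, Add(307148, Mul(2, -212, -378))) = Mul(515733, Add(307148, 160272)) = Mul(515733, 467420) = 241063918860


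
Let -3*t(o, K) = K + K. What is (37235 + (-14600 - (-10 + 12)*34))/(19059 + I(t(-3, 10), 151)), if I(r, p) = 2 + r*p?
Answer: 67701/54163 ≈ 1.2499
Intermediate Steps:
t(o, K) = -2*K/3 (t(o, K) = -(K + K)/3 = -2*K/3)
I(r, p) = 2 + p*r
(37235 + (-14600 - (-10 + 12)*34))/(19059 + I(t(-3, 10), 151)) = (37235 + (-14600 - (-10 + 12)*34))/(19059 + (2 + 151*(-2/3*10))) = (37235 + (-14600 - 2*34))/(19059 + (2 + 151*(-20/3))) = (37235 + (-14600 - 1*68))/(19059 + (2 - 3020/3)) = (37235 + (-14600 - 68))/(19059 - 3014/3) = (37235 - 14668)/(54163/3) = 22567*(3/54163) = 67701/54163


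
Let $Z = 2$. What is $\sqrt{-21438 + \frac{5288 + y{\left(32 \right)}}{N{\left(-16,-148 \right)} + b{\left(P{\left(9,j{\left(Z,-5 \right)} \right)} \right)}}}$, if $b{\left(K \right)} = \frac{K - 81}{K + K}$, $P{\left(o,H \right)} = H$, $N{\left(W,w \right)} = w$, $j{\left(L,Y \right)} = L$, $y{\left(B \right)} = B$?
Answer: $\frac{i \sqrt{9666545438}}{671} \approx 146.53 i$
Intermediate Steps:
$b{\left(K \right)} = \frac{-81 + K}{2 K}$
$\sqrt{-21438 + \frac{5288 + y{\left(32 \right)}}{N{\left(-16,-148 \right)} + b{\left(P{\left(9,j{\left(Z,-5 \right)} \right)} \right)}}} = \sqrt{-21438 + \frac{5288 + 32}{-148 + \frac{-81 + 2}{2 \cdot 2}}} = \sqrt{-21438 + \frac{5320}{-148 + \frac{1}{2} \cdot \frac{1}{2} \left(-79\right)}} = \sqrt{-21438 + \frac{5320}{-148 - \frac{79}{4}}} = \sqrt{-21438 + \frac{5320}{- \frac{671}{4}}} = \sqrt{-21438 + 5320 \left(- \frac{4}{671}\right)} = \sqrt{-21438 - \frac{21280}{671}} = \sqrt{- \frac{14406178}{671}} = \frac{i \sqrt{9666545438}}{671}$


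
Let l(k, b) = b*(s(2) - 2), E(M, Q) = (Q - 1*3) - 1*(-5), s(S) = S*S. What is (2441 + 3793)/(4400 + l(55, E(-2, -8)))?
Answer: 3117/2194 ≈ 1.4207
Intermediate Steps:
s(S) = S²
E(M, Q) = 2 + Q (E(M, Q) = (Q - 3) + 5 = (-3 + Q) + 5 = 2 + Q)
l(k, b) = 2*b (l(k, b) = b*(2² - 2) = b*(4 - 2) = b*2 = 2*b)
(2441 + 3793)/(4400 + l(55, E(-2, -8))) = (2441 + 3793)/(4400 + 2*(2 - 8)) = 6234/(4400 + 2*(-6)) = 6234/(4400 - 12) = 6234/4388 = 6234*(1/4388) = 3117/2194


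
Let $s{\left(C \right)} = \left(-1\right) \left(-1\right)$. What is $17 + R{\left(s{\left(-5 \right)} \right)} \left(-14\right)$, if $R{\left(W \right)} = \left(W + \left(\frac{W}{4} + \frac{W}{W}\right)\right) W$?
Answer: $- \frac{29}{2} \approx -14.5$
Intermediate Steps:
$s{\left(C \right)} = 1$
$R{\left(W \right)} = W \left(1 + \frac{5 W}{4}\right)$ ($R{\left(W \right)} = \left(W + \left(W \frac{1}{4} + 1\right)\right) W = \left(W + \left(\frac{W}{4} + 1\right)\right) W = \left(W + \left(1 + \frac{W}{4}\right)\right) W = \left(1 + \frac{5 W}{4}\right) W = W \left(1 + \frac{5 W}{4}\right)$)
$17 + R{\left(s{\left(-5 \right)} \right)} \left(-14\right) = 17 + \frac{1}{4} \cdot 1 \left(4 + 5 \cdot 1\right) \left(-14\right) = 17 + \frac{1}{4} \cdot 1 \left(4 + 5\right) \left(-14\right) = 17 + \frac{1}{4} \cdot 1 \cdot 9 \left(-14\right) = 17 + \frac{9}{4} \left(-14\right) = 17 - \frac{63}{2} = - \frac{29}{2}$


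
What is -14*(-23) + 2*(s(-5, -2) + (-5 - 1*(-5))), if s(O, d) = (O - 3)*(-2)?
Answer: 354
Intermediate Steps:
s(O, d) = 6 - 2*O (s(O, d) = (-3 + O)*(-2) = 6 - 2*O)
-14*(-23) + 2*(s(-5, -2) + (-5 - 1*(-5))) = -14*(-23) + 2*((6 - 2*(-5)) + (-5 - 1*(-5))) = 322 + 2*((6 + 10) + (-5 + 5)) = 322 + 2*(16 + 0) = 322 + 2*16 = 322 + 32 = 354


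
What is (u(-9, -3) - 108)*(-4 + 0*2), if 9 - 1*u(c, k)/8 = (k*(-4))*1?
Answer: 528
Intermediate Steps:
u(c, k) = 72 + 32*k (u(c, k) = 72 - 8*k*(-4) = 72 - 8*(-4*k) = 72 - (-32)*k = 72 + 32*k)
(u(-9, -3) - 108)*(-4 + 0*2) = ((72 + 32*(-3)) - 108)*(-4 + 0*2) = ((72 - 96) - 108)*(-4 + 0) = (-24 - 108)*(-4) = -132*(-4) = 528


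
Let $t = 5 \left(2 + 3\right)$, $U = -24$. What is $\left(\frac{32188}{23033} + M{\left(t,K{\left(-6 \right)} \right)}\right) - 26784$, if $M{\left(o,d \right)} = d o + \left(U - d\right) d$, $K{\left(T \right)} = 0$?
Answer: $- \frac{616883684}{23033} \approx -26783.0$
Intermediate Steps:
$t = 25$ ($t = 5 \cdot 5 = 25$)
$M{\left(o,d \right)} = d o + d \left(-24 - d\right)$ ($M{\left(o,d \right)} = d o + \left(-24 - d\right) d = d o + d \left(-24 - d\right)$)
$\left(\frac{32188}{23033} + M{\left(t,K{\left(-6 \right)} \right)}\right) - 26784 = \left(\frac{32188}{23033} + 0 \left(-24 + 25 - 0\right)\right) - 26784 = \left(32188 \cdot \frac{1}{23033} + 0 \left(-24 + 25 + 0\right)\right) - 26784 = \left(\frac{32188}{23033} + 0 \cdot 1\right) - 26784 = \left(\frac{32188}{23033} + 0\right) - 26784 = \frac{32188}{23033} - 26784 = - \frac{616883684}{23033}$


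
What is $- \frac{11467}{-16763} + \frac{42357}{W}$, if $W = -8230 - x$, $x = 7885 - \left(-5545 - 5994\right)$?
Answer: $- \frac{130973991}{154521334} \approx -0.84761$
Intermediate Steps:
$x = 19424$ ($x = 7885 - \left(-5545 - 5994\right) = 7885 - -11539 = 7885 + 11539 = 19424$)
$W = -27654$ ($W = -8230 - 19424 = -27654$)
$- \frac{11467}{-16763} + \frac{42357}{W} = - \frac{11467}{-16763} + \frac{42357}{-27654} = \left(-11467\right) \left(- \frac{1}{16763}\right) + 42357 \left(- \frac{1}{27654}\right) = \frac{11467}{16763} - \frac{14119}{9218} = - \frac{130973991}{154521334}$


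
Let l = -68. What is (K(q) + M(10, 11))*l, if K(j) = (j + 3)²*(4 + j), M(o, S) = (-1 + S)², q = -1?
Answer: -7616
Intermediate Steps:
K(j) = (3 + j)²*(4 + j)
(K(q) + M(10, 11))*l = ((3 - 1)²*(4 - 1) + (-1 + 11)²)*(-68) = (2²*3 + 10²)*(-68) = (4*3 + 100)*(-68) = (12 + 100)*(-68) = 112*(-68) = -7616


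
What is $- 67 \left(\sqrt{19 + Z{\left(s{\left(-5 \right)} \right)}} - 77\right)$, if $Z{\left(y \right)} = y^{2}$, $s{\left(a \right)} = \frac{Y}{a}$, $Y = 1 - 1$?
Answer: $5159 - 67 \sqrt{19} \approx 4867.0$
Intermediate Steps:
$Y = 0$
$s{\left(a \right)} = 0$ ($s{\left(a \right)} = \frac{0}{a} = 0$)
$- 67 \left(\sqrt{19 + Z{\left(s{\left(-5 \right)} \right)}} - 77\right) = - 67 \left(\sqrt{19 + 0^{2}} - 77\right) = - 67 \left(\sqrt{19 + 0} - 77\right) = - 67 \left(\sqrt{19} - 77\right) = - 67 \left(-77 + \sqrt{19}\right) = 5159 - 67 \sqrt{19}$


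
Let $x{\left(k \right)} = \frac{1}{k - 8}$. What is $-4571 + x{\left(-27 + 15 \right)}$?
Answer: $- \frac{91421}{20} \approx -4571.0$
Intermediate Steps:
$x{\left(k \right)} = \frac{1}{-8 + k}$
$-4571 + x{\left(-27 + 15 \right)} = -4571 + \frac{1}{-8 + \left(-27 + 15\right)} = -4571 + \frac{1}{-8 - 12} = -4571 + \frac{1}{-20} = -4571 - \frac{1}{20} = - \frac{91421}{20}$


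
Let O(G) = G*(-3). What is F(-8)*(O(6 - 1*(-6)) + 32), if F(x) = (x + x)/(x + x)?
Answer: -4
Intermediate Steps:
O(G) = -3*G
F(x) = 1 (F(x) = (2*x)/((2*x)) = (2*x)*(1/(2*x)) = 1)
F(-8)*(O(6 - 1*(-6)) + 32) = 1*(-3*(6 - 1*(-6)) + 32) = 1*(-3*(6 + 6) + 32) = 1*(-3*12 + 32) = 1*(-36 + 32) = 1*(-4) = -4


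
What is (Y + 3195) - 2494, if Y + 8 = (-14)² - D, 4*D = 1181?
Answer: 2375/4 ≈ 593.75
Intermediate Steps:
D = 1181/4 (D = (¼)*1181 = 1181/4 ≈ 295.25)
Y = -429/4 (Y = -8 + ((-14)² - 1*1181/4) = -8 + (196 - 1181/4) = -8 - 397/4 = -429/4 ≈ -107.25)
(Y + 3195) - 2494 = (-429/4 + 3195) - 2494 = 12351/4 - 2494 = 2375/4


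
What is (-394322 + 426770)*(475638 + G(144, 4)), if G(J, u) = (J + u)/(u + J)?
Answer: 15433534272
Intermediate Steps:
G(J, u) = 1 (G(J, u) = (J + u)/(J + u) = 1)
(-394322 + 426770)*(475638 + G(144, 4)) = (-394322 + 426770)*(475638 + 1) = 32448*475639 = 15433534272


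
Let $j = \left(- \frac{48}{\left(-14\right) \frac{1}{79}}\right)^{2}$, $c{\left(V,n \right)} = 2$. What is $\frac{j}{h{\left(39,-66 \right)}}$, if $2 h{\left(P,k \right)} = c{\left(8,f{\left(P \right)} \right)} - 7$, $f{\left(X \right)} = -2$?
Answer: $- \frac{7189632}{245} \approx -29345.0$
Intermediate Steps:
$h{\left(P,k \right)} = - \frac{5}{2}$ ($h{\left(P,k \right)} = \frac{2 - 7}{2} = \frac{1}{2} \left(-5\right) = - \frac{5}{2}$)
$j = \frac{3594816}{49}$ ($j = \left(- \frac{48}{\left(-14\right) \frac{1}{79}}\right)^{2} = \left(- \frac{48}{- \frac{14}{79}}\right)^{2} = \left(\left(-48\right) \left(- \frac{79}{14}\right)\right)^{2} = \left(\frac{1896}{7}\right)^{2} = \frac{3594816}{49} \approx 73364.0$)
$\frac{j}{h{\left(39,-66 \right)}} = \frac{3594816}{49 \left(- \frac{5}{2}\right)} = \frac{3594816}{49} \left(- \frac{2}{5}\right) = - \frac{7189632}{245}$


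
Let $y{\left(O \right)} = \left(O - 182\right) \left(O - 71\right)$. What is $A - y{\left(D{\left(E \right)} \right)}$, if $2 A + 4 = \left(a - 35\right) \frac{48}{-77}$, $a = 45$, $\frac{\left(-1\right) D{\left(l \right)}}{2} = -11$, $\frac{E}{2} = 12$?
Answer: $- \frac{604074}{77} \approx -7845.1$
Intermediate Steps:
$E = 24$ ($E = 2 \cdot 12 = 24$)
$D{\left(l \right)} = 22$ ($D{\left(l \right)} = \left(-2\right) \left(-11\right) = 22$)
$y{\left(O \right)} = \left(-182 + O\right) \left(-71 + O\right)$
$A = - \frac{394}{77}$ ($A = -2 + \frac{\left(45 - 35\right) \frac{48}{-77}}{2} = -2 + \frac{10 \cdot 48 \left(- \frac{1}{77}\right)}{2} = -2 + \frac{10 \left(- \frac{48}{77}\right)}{2} = -2 + \frac{1}{2} \left(- \frac{480}{77}\right) = -2 - \frac{240}{77} = - \frac{394}{77} \approx -5.1169$)
$A - y{\left(D{\left(E \right)} \right)} = - \frac{394}{77} - \left(12922 + 22^{2} - 5566\right) = - \frac{394}{77} - \left(12922 + 484 - 5566\right) = - \frac{394}{77} - 7840 = - \frac{604074}{77}$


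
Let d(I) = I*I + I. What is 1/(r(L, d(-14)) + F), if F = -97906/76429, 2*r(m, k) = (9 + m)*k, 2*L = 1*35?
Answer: 152858/368421255 ≈ 0.00041490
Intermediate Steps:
L = 35/2 (L = (1*35)/2 = (½)*35 = 35/2 ≈ 17.500)
d(I) = I + I² (d(I) = I² + I = I + I²)
r(m, k) = k*(9 + m)/2 (r(m, k) = ((9 + m)*k)/2 = (k*(9 + m))/2 = k*(9 + m)/2)
F = -97906/76429 (F = -97906*1/76429 = -97906/76429 ≈ -1.2810)
1/(r(L, d(-14)) + F) = 1/((-14*(1 - 14))*(9 + 35/2)/2 - 97906/76429) = 1/((½)*(-14*(-13))*(53/2) - 97906/76429) = 1/((½)*182*(53/2) - 97906/76429) = 1/(4823/2 - 97906/76429) = 1/(368421255/152858) = 152858/368421255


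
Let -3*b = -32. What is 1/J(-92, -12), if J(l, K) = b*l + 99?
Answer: -3/2647 ≈ -0.0011334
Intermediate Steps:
b = 32/3 (b = -1/3*(-32) = 32/3 ≈ 10.667)
J(l, K) = 99 + 32*l/3 (J(l, K) = 32*l/3 + 99 = 99 + 32*l/3)
1/J(-92, -12) = 1/(99 + (32/3)*(-92)) = 1/(99 - 2944/3) = 1/(-2647/3) = -3/2647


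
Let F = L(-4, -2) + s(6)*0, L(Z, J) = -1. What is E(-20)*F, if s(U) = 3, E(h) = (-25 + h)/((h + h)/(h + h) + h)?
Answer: -45/19 ≈ -2.3684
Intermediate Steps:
E(h) = (-25 + h)/(1 + h) (E(h) = (-25 + h)/((2*h)/((2*h)) + h) = (-25 + h)/((2*h)*(1/(2*h)) + h) = (-25 + h)/(1 + h))
F = -1 (F = -1 + 3*0 = -1 + 0 = -1)
E(-20)*F = ((-25 - 20)/(1 - 20))*(-1) = (-45/(-19))*(-1) = -1/19*(-45)*(-1) = (45/19)*(-1) = -45/19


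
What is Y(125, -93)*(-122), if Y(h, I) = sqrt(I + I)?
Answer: -122*I*sqrt(186) ≈ -1663.9*I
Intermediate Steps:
Y(h, I) = sqrt(2)*sqrt(I) (Y(h, I) = sqrt(2*I) = sqrt(2)*sqrt(I))
Y(125, -93)*(-122) = (sqrt(2)*sqrt(-93))*(-122) = (sqrt(2)*(I*sqrt(93)))*(-122) = (I*sqrt(186))*(-122) = -122*I*sqrt(186)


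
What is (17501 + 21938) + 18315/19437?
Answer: 23230126/589 ≈ 39440.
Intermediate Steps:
(17501 + 21938) + 18315/19437 = 39439 + 18315*(1/19437) = 39439 + 555/589 = 23230126/589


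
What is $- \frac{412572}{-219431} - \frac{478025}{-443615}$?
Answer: $\frac{57583326311}{19468576613} \approx 2.9578$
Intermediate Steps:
$- \frac{412572}{-219431} - \frac{478025}{-443615} = \left(-412572\right) \left(- \frac{1}{219431}\right) - - \frac{95605}{88723} = \frac{412572}{219431} + \frac{95605}{88723} = \frac{57583326311}{19468576613}$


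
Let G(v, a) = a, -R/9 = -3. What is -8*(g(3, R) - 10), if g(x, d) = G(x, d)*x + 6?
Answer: -616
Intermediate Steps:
R = 27 (R = -9*(-3) = 27)
g(x, d) = 6 + d*x (g(x, d) = d*x + 6 = 6 + d*x)
-8*(g(3, R) - 10) = -8*((6 + 27*3) - 10) = -8*((6 + 81) - 10) = -8*(87 - 10) = -8*77 = -616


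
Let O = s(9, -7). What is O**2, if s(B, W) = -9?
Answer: 81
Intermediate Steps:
O = -9
O**2 = (-9)**2 = 81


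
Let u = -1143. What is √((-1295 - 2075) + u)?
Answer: I*√4513 ≈ 67.179*I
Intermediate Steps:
√((-1295 - 2075) + u) = √((-1295 - 2075) - 1143) = √(-3370 - 1143) = √(-4513) = I*√4513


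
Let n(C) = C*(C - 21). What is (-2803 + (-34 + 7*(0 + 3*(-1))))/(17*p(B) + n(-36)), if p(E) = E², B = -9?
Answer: -2858/3429 ≈ -0.83348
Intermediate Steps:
n(C) = C*(-21 + C)
(-2803 + (-34 + 7*(0 + 3*(-1))))/(17*p(B) + n(-36)) = (-2803 + (-34 + 7*(0 + 3*(-1))))/(17*(-9)² - 36*(-21 - 36)) = (-2803 + (-34 + 7*(0 - 3)))/(17*81 - 36*(-57)) = (-2803 + (-34 + 7*(-3)))/(1377 + 2052) = (-2803 + (-34 - 21))/3429 = (-2803 - 55)*(1/3429) = -2858*1/3429 = -2858/3429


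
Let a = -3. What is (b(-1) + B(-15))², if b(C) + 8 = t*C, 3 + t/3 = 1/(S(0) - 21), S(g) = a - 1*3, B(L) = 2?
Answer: 784/81 ≈ 9.6790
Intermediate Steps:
S(g) = -6 (S(g) = -3 - 1*3 = -3 - 3 = -6)
t = -82/9 (t = -9 + 3/(-6 - 21) = -9 + 3/(-27) = -9 + 3*(-1/27) = -9 - ⅑ = -82/9 ≈ -9.1111)
b(C) = -8 - 82*C/9
(b(-1) + B(-15))² = ((-8 - 82/9*(-1)) + 2)² = ((-8 + 82/9) + 2)² = (10/9 + 2)² = (28/9)² = 784/81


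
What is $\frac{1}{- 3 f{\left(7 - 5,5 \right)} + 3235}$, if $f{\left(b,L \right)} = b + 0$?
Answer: $\frac{1}{3229} \approx 0.00030969$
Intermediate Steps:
$f{\left(b,L \right)} = b$
$\frac{1}{- 3 f{\left(7 - 5,5 \right)} + 3235} = \frac{1}{- 3 \left(7 - 5\right) + 3235} = \frac{1}{\left(-3\right) 2 + 3235} = \frac{1}{-6 + 3235} = \frac{1}{3229}$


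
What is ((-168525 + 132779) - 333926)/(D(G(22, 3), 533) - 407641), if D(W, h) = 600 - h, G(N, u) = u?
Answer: 61612/67929 ≈ 0.90701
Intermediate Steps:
((-168525 + 132779) - 333926)/(D(G(22, 3), 533) - 407641) = ((-168525 + 132779) - 333926)/((600 - 1*533) - 407641) = (-35746 - 333926)/((600 - 533) - 407641) = -369672/(67 - 407641) = -369672/(-407574) = -369672*(-1/407574) = 61612/67929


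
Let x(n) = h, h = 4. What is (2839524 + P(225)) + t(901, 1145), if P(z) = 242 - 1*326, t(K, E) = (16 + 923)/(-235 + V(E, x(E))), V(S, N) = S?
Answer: 2583891339/910 ≈ 2.8394e+6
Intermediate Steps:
x(n) = 4
t(K, E) = 939/(-235 + E) (t(K, E) = (16 + 923)/(-235 + E) = 939/(-235 + E))
P(z) = -84 (P(z) = 242 - 326 = -84)
(2839524 + P(225)) + t(901, 1145) = (2839524 - 84) + 939/(-235 + 1145) = 2839440 + 939/910 = 2583891339/910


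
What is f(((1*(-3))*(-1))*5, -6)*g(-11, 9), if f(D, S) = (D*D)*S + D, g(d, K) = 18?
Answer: -24030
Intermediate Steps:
f(D, S) = D + S*D**2 (f(D, S) = D**2*S + D = S*D**2 + D = D + S*D**2)
f(((1*(-3))*(-1))*5, -6)*g(-11, 9) = ((((1*(-3))*(-1))*5)*(1 + (((1*(-3))*(-1))*5)*(-6)))*18 = ((-3*(-1)*5)*(1 + (-3*(-1)*5)*(-6)))*18 = ((3*5)*(1 + (3*5)*(-6)))*18 = (15*(1 + 15*(-6)))*18 = (15*(1 - 90))*18 = (15*(-89))*18 = -1335*18 = -24030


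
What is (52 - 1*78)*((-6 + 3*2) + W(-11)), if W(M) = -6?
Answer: 156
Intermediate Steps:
(52 - 1*78)*((-6 + 3*2) + W(-11)) = (52 - 1*78)*((-6 + 3*2) - 6) = (52 - 78)*((-6 + 6) - 6) = -26*(0 - 6) = -26*(-6) = 156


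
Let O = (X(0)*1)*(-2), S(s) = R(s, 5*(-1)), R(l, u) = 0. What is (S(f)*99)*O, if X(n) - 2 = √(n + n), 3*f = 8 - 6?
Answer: 0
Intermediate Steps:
f = ⅔ (f = (8 - 6)/3 = (⅓)*2 = ⅔ ≈ 0.66667)
S(s) = 0
X(n) = 2 + √2*√n (X(n) = 2 + √(n + n) = 2 + √(2*n) = 2 + √2*√n)
O = -4 (O = ((2 + √2*√0)*1)*(-2) = ((2 + √2*0)*1)*(-2) = ((2 + 0)*1)*(-2) = (2*1)*(-2) = 2*(-2) = -4)
(S(f)*99)*O = (0*99)*(-4) = 0*(-4) = 0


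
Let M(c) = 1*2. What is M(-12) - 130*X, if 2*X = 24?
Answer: -1558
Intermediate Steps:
X = 12 (X = (1/2)*24 = 12)
M(c) = 2
M(-12) - 130*X = 2 - 130*12 = 2 - 1560 = -1558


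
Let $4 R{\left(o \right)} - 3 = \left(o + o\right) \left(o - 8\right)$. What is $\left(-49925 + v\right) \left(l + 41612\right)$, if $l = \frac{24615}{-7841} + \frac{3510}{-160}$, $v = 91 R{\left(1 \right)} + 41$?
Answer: $- \frac{1046267513895017}{501824} \approx -2.0849 \cdot 10^{9}$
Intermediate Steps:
$R{\left(o \right)} = \frac{3}{4} + \frac{o \left(-8 + o\right)}{2}$ ($R{\left(o \right)} = \frac{3}{4} + \frac{\left(o + o\right) \left(o - 8\right)}{4} = \frac{3}{4} + \frac{2 o \left(-8 + o\right)}{4} = \frac{3}{4} + \frac{o \left(-8 + o\right)}{2}$)
$v = - \frac{837}{4}$ ($v = 91 \left(\frac{3}{4} + \frac{1^{2}}{2} - 4\right) + 41 = 91 \left(\frac{3}{4} + \frac{1}{2} \cdot 1 - 4\right) + 41 = 91 \left(\frac{3}{4} + \frac{1}{2} - 4\right) + 41 = 91 \left(- \frac{11}{4}\right) + 41 = - \frac{1001}{4} + 41 = - \frac{837}{4} \approx -209.25$)
$l = - \frac{3146031}{125456}$ ($l = 24615 \left(- \frac{1}{7841}\right) + 3510 \left(- \frac{1}{160}\right) = - \frac{24615}{7841} - \frac{351}{16} = - \frac{3146031}{125456} \approx -25.077$)
$\left(-49925 + v\right) \left(l + 41612\right) = \left(-49925 - \frac{837}{4}\right) \left(- \frac{3146031}{125456} + 41612\right) = \left(- \frac{200537}{4}\right) \frac{5217329041}{125456} = - \frac{1046267513895017}{501824}$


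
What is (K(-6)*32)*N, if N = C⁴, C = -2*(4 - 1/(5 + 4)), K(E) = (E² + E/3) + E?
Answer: 21512960000/6561 ≈ 3.2789e+6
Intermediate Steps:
K(E) = E² + 4*E/3 (K(E) = (E² + E/3) + E = E² + 4*E/3)
C = -70/9 (C = -2*(4 - 1/9) = -2*(4 - 1*⅑) = -2*(4 - ⅑) = -2*35/9 = -70/9 ≈ -7.7778)
N = 24010000/6561 (N = (-70/9)⁴ = 24010000/6561 ≈ 3659.5)
(K(-6)*32)*N = (((⅓)*(-6)*(4 + 3*(-6)))*32)*(24010000/6561) = (((⅓)*(-6)*(4 - 18))*32)*(24010000/6561) = (((⅓)*(-6)*(-14))*32)*(24010000/6561) = (28*32)*(24010000/6561) = 896*(24010000/6561) = 21512960000/6561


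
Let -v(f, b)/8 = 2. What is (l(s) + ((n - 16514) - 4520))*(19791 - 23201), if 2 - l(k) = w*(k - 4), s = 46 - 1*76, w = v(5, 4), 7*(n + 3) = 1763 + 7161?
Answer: 484659890/7 ≈ 6.9237e+7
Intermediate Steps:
v(f, b) = -16 (v(f, b) = -8*2 = -16)
n = 8903/7 (n = -3 + (1763 + 7161)/7 = -3 + (1/7)*8924 = -3 + 8924/7 = 8903/7 ≈ 1271.9)
w = -16
s = -30 (s = 46 - 76 = -30)
l(k) = -62 + 16*k (l(k) = 2 - (-16)*(k - 4) = 2 - (-16)*(-4 + k) = 2 - (64 - 16*k) = 2 + (-64 + 16*k) = -62 + 16*k)
(l(s) + ((n - 16514) - 4520))*(19791 - 23201) = ((-62 + 16*(-30)) + ((8903/7 - 16514) - 4520))*(19791 - 23201) = ((-62 - 480) + (-106695/7 - 4520))*(-3410) = (-542 - 138335/7)*(-3410) = -142129/7*(-3410) = 484659890/7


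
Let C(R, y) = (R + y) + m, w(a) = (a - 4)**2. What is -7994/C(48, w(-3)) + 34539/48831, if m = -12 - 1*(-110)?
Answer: -322099/7995 ≈ -40.288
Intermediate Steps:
w(a) = (-4 + a)**2
m = 98 (m = -12 + 110 = 98)
C(R, y) = 98 + R + y (C(R, y) = (R + y) + 98 = 98 + R + y)
-7994/C(48, w(-3)) + 34539/48831 = -7994/(98 + 48 + (-4 - 3)**2) + 34539/48831 = -7994/(98 + 48 + (-7)**2) + 34539*(1/48831) = -7994/(98 + 48 + 49) + 29/41 = -7994/195 + 29/41 = -322099/7995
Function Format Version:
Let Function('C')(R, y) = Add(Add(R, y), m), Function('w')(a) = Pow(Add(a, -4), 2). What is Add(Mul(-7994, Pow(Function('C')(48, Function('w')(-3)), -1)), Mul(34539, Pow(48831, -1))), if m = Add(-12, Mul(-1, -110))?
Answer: Rational(-322099, 7995) ≈ -40.288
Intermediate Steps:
Function('w')(a) = Pow(Add(-4, a), 2)
m = 98 (m = Add(-12, 110) = 98)
Function('C')(R, y) = Add(98, R, y) (Function('C')(R, y) = Add(Add(R, y), 98) = Add(98, R, y))
Add(Mul(-7994, Pow(Function('C')(48, Function('w')(-3)), -1)), Mul(34539, Pow(48831, -1))) = Add(Mul(-7994, Pow(Add(98, 48, Pow(Add(-4, -3), 2)), -1)), Mul(34539, Pow(48831, -1))) = Add(Mul(-7994, Pow(Add(98, 48, Pow(-7, 2)), -1)), Mul(34539, Rational(1, 48831))) = Add(Mul(-7994, Pow(Add(98, 48, 49), -1)), Rational(29, 41)) = Add(Mul(-7994, Pow(195, -1)), Rational(29, 41)) = Add(Mul(-7994, Rational(1, 195)), Rational(29, 41)) = Add(Rational(-7994, 195), Rational(29, 41)) = Rational(-322099, 7995)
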